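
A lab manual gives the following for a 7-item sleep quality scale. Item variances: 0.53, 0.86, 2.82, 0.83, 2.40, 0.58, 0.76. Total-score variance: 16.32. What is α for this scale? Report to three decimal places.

ΣVar(i) = 0.53 + 0.86 + 2.82 + 0.83 + 2.40 + 0.58 + 0.76 = 8.78
α = (k/(k−1))·(1 − ΣVar(i)/σ²_total) = (7/6)·(1 − 8.78/16.32) = 0.539

α = 0.539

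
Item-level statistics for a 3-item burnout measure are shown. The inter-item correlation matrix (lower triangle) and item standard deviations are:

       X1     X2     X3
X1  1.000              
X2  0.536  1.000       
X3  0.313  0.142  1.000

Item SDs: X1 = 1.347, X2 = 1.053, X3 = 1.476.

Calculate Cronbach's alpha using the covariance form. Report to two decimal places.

Σσ²ᵢ = 1.347² + 1.053² + 1.476² = 5.1018
Covariances σ_ij = r_ij · s_i · s_j:
  σ(X1,X2) = 0.536 × 1.347 × 1.053 = 0.7603
  σ(X1,X3) = 0.313 × 1.347 × 1.476 = 0.6223
  σ(X2,X3) = 0.142 × 1.053 × 1.476 = 0.2207
σ²_T = Σσ²ᵢ + 2·Σσ_ij = 5.1018 + 2 × 1.6033 = 8.3084
α = (3/2)·(1 − 5.1018/8.3084) = 0.58

α = 0.58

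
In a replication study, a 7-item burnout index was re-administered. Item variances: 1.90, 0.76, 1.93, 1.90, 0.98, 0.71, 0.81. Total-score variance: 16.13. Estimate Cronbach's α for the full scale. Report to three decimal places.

Σσᵢ² = 1.90 + 0.76 + 1.93 + 1.90 + 0.98 + 0.71 + 0.81 = 8.99
α = (k/(k−1))·(1 − Σσᵢ²/σ²_total) = (7/6)·(1 − 8.99/16.13) = 0.516

Cronbach's α = 0.516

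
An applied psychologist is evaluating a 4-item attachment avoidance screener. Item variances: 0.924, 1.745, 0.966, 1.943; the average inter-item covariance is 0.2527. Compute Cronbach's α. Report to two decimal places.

α = 0.47

sum of item variances = 0.924 + 1.745 + 0.966 + 1.943 = 5.578
Sum of the 6 distinct covariances = 6 × 0.2527 = 1.5162
total variance = sum of item variances + 2·Σcov = 5.578 + 2 × 1.5162 = 8.6104
α = (4/3)·(1 − 5.578/8.6104) = 0.47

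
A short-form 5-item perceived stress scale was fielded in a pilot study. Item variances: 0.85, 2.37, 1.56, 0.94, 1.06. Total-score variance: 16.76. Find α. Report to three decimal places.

α = 0.744

Σσ²ᵢ = 0.85 + 2.37 + 1.56 + 0.94 + 1.06 = 6.78
α = (k/(k−1))·(1 − Σσ²ᵢ/σ²_total) = (5/4)·(1 − 6.78/16.76) = 0.744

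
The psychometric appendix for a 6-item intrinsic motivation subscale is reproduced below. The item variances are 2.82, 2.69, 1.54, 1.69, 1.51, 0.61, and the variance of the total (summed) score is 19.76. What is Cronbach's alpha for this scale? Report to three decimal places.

α = 0.540

Σσᵢ² = 2.82 + 2.69 + 1.54 + 1.69 + 1.51 + 0.61 = 10.86
α = (k/(k−1))·(1 − Σσᵢ²/σ²_total) = (6/5)·(1 − 10.86/19.76) = 0.540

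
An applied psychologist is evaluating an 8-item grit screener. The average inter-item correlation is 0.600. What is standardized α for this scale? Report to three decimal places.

Standardized α = k·r̄ / (1 + (k−1)·r̄) = 8 × 0.600 / (1 + 7 × 0.600)
  = 4.8000 / 5.2000 = 0.923

α = 0.923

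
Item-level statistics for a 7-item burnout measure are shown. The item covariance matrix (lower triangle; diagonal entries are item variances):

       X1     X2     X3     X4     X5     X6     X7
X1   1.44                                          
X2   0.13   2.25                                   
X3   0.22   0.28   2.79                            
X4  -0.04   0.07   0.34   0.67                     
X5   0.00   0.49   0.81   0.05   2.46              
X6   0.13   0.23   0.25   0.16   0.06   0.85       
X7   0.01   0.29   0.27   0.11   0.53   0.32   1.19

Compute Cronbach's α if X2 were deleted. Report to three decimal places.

Cronbach's α = 0.488

Remaining items: X1, X3, X4, X5, X6, X7 (k = 6).
sum of item variances = 1.44 + 2.79 + 0.67 + 2.46 + 0.85 + 1.19 = 9.40
total variance = 9.40 + 2 × 3.22 = 15.84
α (item deleted) = (6/5)·(1 − 9.40/15.84) = 0.488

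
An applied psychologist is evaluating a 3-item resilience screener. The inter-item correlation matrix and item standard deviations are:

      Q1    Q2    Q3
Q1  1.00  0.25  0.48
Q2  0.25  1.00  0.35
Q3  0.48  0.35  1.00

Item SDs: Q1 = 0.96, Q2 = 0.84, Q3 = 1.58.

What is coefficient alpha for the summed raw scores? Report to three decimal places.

α = 0.605

Σσ²ᵢ = 0.96² + 0.84² + 1.58² = 4.1236
Covariances σ_ij = r_ij · s_i · s_j:
  σ(Q1,Q2) = 0.25 × 0.96 × 0.84 = 0.2016
  σ(Q1,Q3) = 0.48 × 0.96 × 1.58 = 0.7281
  σ(Q2,Q3) = 0.35 × 0.84 × 1.58 = 0.4645
σ²_T = Σσ²ᵢ + 2·Σσ_ij = 4.1236 + 2 × 1.3942 = 6.9120
α = (3/2)·(1 − 4.1236/6.9120) = 0.605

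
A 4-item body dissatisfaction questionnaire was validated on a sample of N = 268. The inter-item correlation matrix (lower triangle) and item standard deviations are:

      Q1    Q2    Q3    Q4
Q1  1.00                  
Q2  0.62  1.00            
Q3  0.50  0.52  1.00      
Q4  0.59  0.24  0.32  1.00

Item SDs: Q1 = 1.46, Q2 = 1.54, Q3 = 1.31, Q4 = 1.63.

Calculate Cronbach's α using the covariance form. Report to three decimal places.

Cronbach's α = 0.771

Σσ²ᵢ = 1.46² + 1.54² + 1.31² + 1.63² = 8.8762
Covariances σ_ij = r_ij · s_i · s_j:
  σ(Q1,Q2) = 0.62 × 1.46 × 1.54 = 1.3940
  σ(Q1,Q3) = 0.50 × 1.46 × 1.31 = 0.9563
  σ(Q1,Q4) = 0.59 × 1.46 × 1.63 = 1.4041
  σ(Q2,Q3) = 0.52 × 1.54 × 1.31 = 1.0490
  σ(Q2,Q4) = 0.24 × 1.54 × 1.63 = 0.6024
  σ(Q3,Q4) = 0.32 × 1.31 × 1.63 = 0.6833
σ²_T = Σσ²ᵢ + 2·Σσ_ij = 8.8762 + 2 × 6.0891 = 21.0544
α = (4/3)·(1 − 8.8762/21.0544) = 0.771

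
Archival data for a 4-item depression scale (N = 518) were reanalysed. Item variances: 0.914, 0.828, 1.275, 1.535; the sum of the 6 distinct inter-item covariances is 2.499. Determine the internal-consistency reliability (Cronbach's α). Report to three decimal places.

Cronbach's α = 0.698

Σσᵢ² = 0.914 + 0.828 + 1.275 + 1.535 = 4.552
Sum of distinct covariances = 2.499
Var(T) = Σσᵢ² + 2·Σcov = 4.552 + 2 × 2.499 = 9.550
α = (4/3)·(1 − 4.552/9.550) = 0.698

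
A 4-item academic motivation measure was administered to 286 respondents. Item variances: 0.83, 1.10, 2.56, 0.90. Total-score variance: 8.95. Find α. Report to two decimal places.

α = 0.53

Σσ²ᵢ = 0.83 + 1.10 + 2.56 + 0.90 = 5.39
α = (k/(k−1))·(1 − Σσ²ᵢ/total variance) = (4/3)·(1 − 5.39/8.95) = 0.53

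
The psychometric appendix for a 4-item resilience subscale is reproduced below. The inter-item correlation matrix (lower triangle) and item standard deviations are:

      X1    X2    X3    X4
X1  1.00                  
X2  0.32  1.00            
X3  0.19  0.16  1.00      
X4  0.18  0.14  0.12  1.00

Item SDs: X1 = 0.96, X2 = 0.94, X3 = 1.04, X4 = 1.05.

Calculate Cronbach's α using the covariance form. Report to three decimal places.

Σσ²ᵢ = 0.96² + 0.94² + 1.04² + 1.05² = 3.9893
Covariances σ_ij = r_ij · s_i · s_j:
  σ(X1,X2) = 0.32 × 0.96 × 0.94 = 0.2888
  σ(X1,X3) = 0.19 × 0.96 × 1.04 = 0.1897
  σ(X1,X4) = 0.18 × 0.96 × 1.05 = 0.1814
  σ(X2,X3) = 0.16 × 0.94 × 1.04 = 0.1564
  σ(X2,X4) = 0.14 × 0.94 × 1.05 = 0.1382
  σ(X3,X4) = 0.12 × 1.04 × 1.05 = 0.1310
σ²_T = Σσ²ᵢ + 2·Σσ_ij = 3.9893 + 2 × 1.0855 = 6.1603
α = (4/3)·(1 − 3.9893/6.1603) = 0.470

Cronbach's α = 0.470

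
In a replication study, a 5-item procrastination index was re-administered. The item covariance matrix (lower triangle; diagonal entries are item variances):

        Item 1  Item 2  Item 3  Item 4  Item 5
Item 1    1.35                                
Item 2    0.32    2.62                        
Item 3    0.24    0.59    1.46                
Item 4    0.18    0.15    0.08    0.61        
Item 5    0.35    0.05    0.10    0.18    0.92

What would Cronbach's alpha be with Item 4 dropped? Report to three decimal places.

Cronbach's alpha = 0.456

Remaining items: Item 1, Item 2, Item 3, Item 5 (k = 4).
ΣVar(i) = 1.35 + 2.62 + 1.46 + 0.92 = 6.35
total variance = 6.35 + 2 × 1.65 = 9.65
α (item deleted) = (4/3)·(1 − 6.35/9.65) = 0.456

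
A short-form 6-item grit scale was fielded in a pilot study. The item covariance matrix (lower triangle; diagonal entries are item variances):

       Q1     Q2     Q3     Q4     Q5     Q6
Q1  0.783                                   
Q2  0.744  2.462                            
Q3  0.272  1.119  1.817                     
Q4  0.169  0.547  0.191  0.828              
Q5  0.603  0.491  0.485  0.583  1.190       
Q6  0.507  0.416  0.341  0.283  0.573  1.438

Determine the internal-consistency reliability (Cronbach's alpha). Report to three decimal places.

Cronbach's alpha = 0.759

Σσ²ᵢ = 0.783 + 2.462 + 1.817 + 0.828 + 1.190 + 1.438 = 8.518
Σ_{i<j} σ_ij = 7.324
σ²_total = 8.518 + 2 × 7.324 = 23.166
α = (k/(k−1))·(1 − Σσ²ᵢ/σ²_total) = (6/5)·(1 − 8.518/23.166) = 0.759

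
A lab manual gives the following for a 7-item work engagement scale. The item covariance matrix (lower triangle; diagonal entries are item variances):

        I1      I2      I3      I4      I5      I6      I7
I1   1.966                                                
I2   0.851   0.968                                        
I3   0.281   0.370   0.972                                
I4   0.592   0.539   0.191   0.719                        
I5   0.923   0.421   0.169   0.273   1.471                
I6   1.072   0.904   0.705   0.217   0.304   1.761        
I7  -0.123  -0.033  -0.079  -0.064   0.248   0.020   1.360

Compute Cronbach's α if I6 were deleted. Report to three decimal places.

α = 0.660

Remaining items: I1, I2, I3, I4, I5, I7 (k = 6).
Σσᵢ² = 1.966 + 0.968 + 0.972 + 0.719 + 1.471 + 1.360 = 7.456
σ²_total = 7.456 + 2 × 4.559 = 16.574
α (item deleted) = (6/5)·(1 − 7.456/16.574) = 0.660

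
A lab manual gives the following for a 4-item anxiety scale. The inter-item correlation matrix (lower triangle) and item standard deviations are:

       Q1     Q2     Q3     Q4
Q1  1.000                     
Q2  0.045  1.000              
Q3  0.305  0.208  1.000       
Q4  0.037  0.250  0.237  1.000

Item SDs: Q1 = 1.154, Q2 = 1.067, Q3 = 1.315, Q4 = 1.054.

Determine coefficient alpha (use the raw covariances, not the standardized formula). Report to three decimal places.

coefficient alpha = 0.474

Σσ²ᵢ = 1.154² + 1.067² + 1.315² + 1.054² = 5.3103
Covariances σ_ij = r_ij · s_i · s_j:
  σ(Q1,Q2) = 0.045 × 1.154 × 1.067 = 0.0554
  σ(Q1,Q3) = 0.305 × 1.154 × 1.315 = 0.4628
  σ(Q1,Q4) = 0.037 × 1.154 × 1.054 = 0.0450
  σ(Q2,Q3) = 0.208 × 1.067 × 1.315 = 0.2918
  σ(Q2,Q4) = 0.250 × 1.067 × 1.054 = 0.2812
  σ(Q3,Q4) = 0.237 × 1.315 × 1.054 = 0.3285
σ²_T = Σσ²ᵢ + 2·Σσ_ij = 5.3103 + 2 × 1.4647 = 8.2397
α = (4/3)·(1 − 5.3103/8.2397) = 0.474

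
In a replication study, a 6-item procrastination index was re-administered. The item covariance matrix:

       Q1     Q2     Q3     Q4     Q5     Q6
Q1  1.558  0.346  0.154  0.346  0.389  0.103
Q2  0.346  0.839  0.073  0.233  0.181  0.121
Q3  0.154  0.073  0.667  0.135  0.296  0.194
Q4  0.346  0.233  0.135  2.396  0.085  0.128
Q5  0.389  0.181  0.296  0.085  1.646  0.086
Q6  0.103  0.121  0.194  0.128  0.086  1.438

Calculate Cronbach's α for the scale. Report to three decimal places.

ΣVar(i) = 1.558 + 0.839 + 0.667 + 2.396 + 1.646 + 1.438 = 8.544
Σ_{i<j} σ_ij = 2.870
σ²_T = 8.544 + 2 × 2.870 = 14.284
α = (k/(k−1))·(1 − ΣVar(i)/σ²_T) = (6/5)·(1 − 8.544/14.284) = 0.482

Cronbach's α = 0.482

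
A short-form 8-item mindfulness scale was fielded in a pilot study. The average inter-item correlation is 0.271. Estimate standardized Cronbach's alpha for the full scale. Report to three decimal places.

Standardized α = k·r̄ / (1 + (k−1)·r̄) = 8 × 0.271 / (1 + 7 × 0.271)
  = 2.1680 / 2.8970 = 0.748

standardized Cronbach's alpha = 0.748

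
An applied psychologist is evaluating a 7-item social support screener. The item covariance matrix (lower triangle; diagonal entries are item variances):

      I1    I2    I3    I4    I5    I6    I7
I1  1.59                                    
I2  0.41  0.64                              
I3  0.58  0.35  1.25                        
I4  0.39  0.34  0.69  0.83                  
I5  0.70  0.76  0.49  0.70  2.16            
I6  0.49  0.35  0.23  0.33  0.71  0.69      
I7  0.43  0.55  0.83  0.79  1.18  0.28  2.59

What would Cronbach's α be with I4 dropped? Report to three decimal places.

α = 0.782

Remaining items: I1, I2, I3, I5, I6, I7 (k = 6).
Σσ²ᵢ = 1.59 + 0.64 + 1.25 + 2.16 + 0.69 + 2.59 = 8.92
total variance = 8.92 + 2 × 8.34 = 25.60
α (item deleted) = (6/5)·(1 − 8.92/25.60) = 0.782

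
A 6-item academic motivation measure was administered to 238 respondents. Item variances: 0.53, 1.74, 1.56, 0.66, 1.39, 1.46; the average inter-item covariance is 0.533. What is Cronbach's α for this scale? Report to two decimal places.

ΣVar(i) = 0.53 + 1.74 + 1.56 + 0.66 + 1.39 + 1.46 = 7.34
Sum of the 15 distinct covariances = 15 × 0.533 = 7.995
Var(T) = ΣVar(i) + 2·Σcov = 7.34 + 2 × 7.995 = 23.330
α = (6/5)·(1 − 7.34/23.330) = 0.82

Cronbach's α = 0.82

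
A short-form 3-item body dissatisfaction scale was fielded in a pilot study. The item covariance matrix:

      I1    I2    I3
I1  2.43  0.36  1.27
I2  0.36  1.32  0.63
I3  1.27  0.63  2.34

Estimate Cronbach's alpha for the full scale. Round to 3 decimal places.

Σσᵢ² = 2.43 + 1.32 + 2.34 = 6.09
Sum of the distinct covariances = 2.26
σ²_total = 6.09 + 2 × 2.26 = 10.61
α = (k/(k−1))·(1 − Σσᵢ²/σ²_total) = (3/2)·(1 − 6.09/10.61) = 0.639

α = 0.639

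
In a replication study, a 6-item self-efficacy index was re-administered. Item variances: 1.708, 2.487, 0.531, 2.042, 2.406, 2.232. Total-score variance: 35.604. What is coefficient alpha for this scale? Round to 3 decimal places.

Σσ²ᵢ = 1.708 + 2.487 + 0.531 + 2.042 + 2.406 + 2.232 = 11.406
α = (k/(k−1))·(1 − Σσ²ᵢ/σ²_T) = (6/5)·(1 − 11.406/35.604) = 0.816

coefficient alpha = 0.816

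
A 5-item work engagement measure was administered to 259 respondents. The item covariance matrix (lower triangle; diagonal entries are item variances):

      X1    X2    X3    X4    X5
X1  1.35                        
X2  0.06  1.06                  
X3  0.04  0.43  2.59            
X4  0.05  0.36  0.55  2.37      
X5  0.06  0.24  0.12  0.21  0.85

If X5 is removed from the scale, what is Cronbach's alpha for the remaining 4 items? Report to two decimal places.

Cronbach's alpha = 0.38

Remaining items: X1, X2, X3, X4 (k = 4).
Σσ²ᵢ = 1.35 + 1.06 + 2.59 + 2.37 = 7.37
σ²_total = 7.37 + 2 × 1.49 = 10.35
α (item deleted) = (4/3)·(1 − 7.37/10.35) = 0.38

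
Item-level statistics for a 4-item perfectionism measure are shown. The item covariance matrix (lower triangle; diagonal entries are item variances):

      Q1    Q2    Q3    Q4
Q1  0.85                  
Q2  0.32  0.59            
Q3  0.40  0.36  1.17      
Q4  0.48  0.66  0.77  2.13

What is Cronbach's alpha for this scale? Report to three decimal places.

sum of item variances = 0.85 + 0.59 + 1.17 + 2.13 = 4.74
Sum of off-diagonal covariances = 2.99
total variance = 4.74 + 2 × 2.99 = 10.72
α = (k/(k−1))·(1 − sum of item variances/total variance) = (4/3)·(1 − 4.74/10.72) = 0.744

α = 0.744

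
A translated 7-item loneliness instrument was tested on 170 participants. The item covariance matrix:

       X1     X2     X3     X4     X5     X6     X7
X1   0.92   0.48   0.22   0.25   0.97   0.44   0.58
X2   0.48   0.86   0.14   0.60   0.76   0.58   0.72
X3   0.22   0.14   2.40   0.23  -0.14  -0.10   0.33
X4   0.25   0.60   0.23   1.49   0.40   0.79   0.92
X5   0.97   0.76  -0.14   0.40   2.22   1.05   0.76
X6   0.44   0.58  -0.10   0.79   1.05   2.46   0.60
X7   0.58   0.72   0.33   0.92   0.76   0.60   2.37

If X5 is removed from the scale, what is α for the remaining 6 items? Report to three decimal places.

Remaining items: X1, X2, X3, X4, X6, X7 (k = 6).
sum of item variances = 0.92 + 0.86 + 2.40 + 1.49 + 2.46 + 2.37 = 10.50
total variance = 10.50 + 2 × 6.78 = 24.06
α (item deleted) = (6/5)·(1 − 10.50/24.06) = 0.676

α = 0.676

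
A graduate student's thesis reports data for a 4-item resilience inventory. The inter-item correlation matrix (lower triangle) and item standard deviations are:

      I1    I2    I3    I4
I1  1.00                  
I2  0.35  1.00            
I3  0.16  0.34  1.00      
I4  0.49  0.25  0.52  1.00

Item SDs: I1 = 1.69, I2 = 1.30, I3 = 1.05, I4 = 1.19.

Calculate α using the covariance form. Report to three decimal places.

α = 0.667

Σσ²ᵢ = 1.69² + 1.30² + 1.05² + 1.19² = 7.0647
Covariances σ_ij = r_ij · s_i · s_j:
  σ(I1,I2) = 0.35 × 1.69 × 1.30 = 0.7689
  σ(I1,I3) = 0.16 × 1.69 × 1.05 = 0.2839
  σ(I1,I4) = 0.49 × 1.69 × 1.19 = 0.9854
  σ(I2,I3) = 0.34 × 1.30 × 1.05 = 0.4641
  σ(I2,I4) = 0.25 × 1.30 × 1.19 = 0.3867
  σ(I3,I4) = 0.52 × 1.05 × 1.19 = 0.6497
σ²_T = Σσ²ᵢ + 2·Σσ_ij = 7.0647 + 2 × 3.5387 = 14.1421
α = (4/3)·(1 − 7.0647/14.1421) = 0.667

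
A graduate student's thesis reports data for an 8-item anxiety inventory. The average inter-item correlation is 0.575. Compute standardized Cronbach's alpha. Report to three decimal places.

standardized Cronbach's alpha = 0.915

Standardized α = k·r̄ / (1 + (k−1)·r̄) = 8 × 0.575 / (1 + 7 × 0.575)
  = 4.6000 / 5.0250 = 0.915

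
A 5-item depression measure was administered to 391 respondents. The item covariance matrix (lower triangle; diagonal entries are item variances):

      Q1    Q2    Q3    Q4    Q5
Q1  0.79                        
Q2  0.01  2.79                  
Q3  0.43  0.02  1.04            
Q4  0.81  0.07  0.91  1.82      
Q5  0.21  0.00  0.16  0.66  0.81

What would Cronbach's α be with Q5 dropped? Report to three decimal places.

Cronbach's α = 0.548

Remaining items: Q1, Q2, Q3, Q4 (k = 4).
Σσ²ᵢ = 0.79 + 2.79 + 1.04 + 1.82 = 6.44
Var(T) = 6.44 + 2 × 2.25 = 10.94
α (item deleted) = (4/3)·(1 − 6.44/10.94) = 0.548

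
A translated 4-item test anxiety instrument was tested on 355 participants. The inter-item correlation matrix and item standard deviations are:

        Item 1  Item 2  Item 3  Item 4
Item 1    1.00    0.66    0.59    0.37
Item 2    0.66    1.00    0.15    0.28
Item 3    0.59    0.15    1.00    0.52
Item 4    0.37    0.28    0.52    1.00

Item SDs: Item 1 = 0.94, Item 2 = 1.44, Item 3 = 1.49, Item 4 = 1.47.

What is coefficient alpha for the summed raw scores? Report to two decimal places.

coefficient alpha = 0.72

Σσ²ᵢ = 0.94² + 1.44² + 1.49² + 1.47² = 7.3382
Covariances σ_ij = r_ij · s_i · s_j:
  σ(Item 1,Item 2) = 0.66 × 0.94 × 1.44 = 0.8934
  σ(Item 1,Item 3) = 0.59 × 0.94 × 1.49 = 0.8264
  σ(Item 1,Item 4) = 0.37 × 0.94 × 1.47 = 0.5113
  σ(Item 2,Item 3) = 0.15 × 1.44 × 1.49 = 0.3218
  σ(Item 2,Item 4) = 0.28 × 1.44 × 1.47 = 0.5927
  σ(Item 3,Item 4) = 0.52 × 1.49 × 1.47 = 1.1390
σ²_T = Σσ²ᵢ + 2·Σσ_ij = 7.3382 + 2 × 4.2846 = 15.9074
α = (4/3)·(1 − 7.3382/15.9074) = 0.72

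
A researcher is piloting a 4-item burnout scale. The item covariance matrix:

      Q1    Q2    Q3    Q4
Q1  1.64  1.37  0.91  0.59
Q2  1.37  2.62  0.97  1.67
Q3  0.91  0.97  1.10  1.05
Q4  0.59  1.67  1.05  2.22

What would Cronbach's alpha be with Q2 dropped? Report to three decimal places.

Remaining items: Q1, Q3, Q4 (k = 3).
Σσᵢ² = 1.64 + 1.10 + 2.22 = 4.96
σ²_T = 4.96 + 2 × 2.55 = 10.06
α (item deleted) = (3/2)·(1 − 4.96/10.06) = 0.760

Cronbach's alpha = 0.760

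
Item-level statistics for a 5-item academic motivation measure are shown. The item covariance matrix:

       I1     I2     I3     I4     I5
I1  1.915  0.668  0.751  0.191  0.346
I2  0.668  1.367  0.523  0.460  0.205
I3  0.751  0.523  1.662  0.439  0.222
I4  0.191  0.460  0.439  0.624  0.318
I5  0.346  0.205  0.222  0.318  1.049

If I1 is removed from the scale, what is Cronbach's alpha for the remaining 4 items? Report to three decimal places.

α = 0.640

Remaining items: I2, I3, I4, I5 (k = 4).
ΣVar(i) = 1.367 + 1.662 + 0.624 + 1.049 = 4.702
σ²_total = 4.702 + 2 × 2.167 = 9.036
α (item deleted) = (4/3)·(1 − 4.702/9.036) = 0.640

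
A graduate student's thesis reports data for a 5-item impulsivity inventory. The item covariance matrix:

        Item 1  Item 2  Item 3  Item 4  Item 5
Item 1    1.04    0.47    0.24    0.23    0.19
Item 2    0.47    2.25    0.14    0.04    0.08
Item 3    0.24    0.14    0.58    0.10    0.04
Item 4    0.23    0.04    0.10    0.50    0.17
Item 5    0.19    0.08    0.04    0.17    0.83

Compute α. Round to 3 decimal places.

Σσ²ᵢ = 1.04 + 2.25 + 0.58 + 0.50 + 0.83 = 5.20
Sum of the distinct covariances = 1.70
σ²_T = 5.20 + 2 × 1.70 = 8.60
α = (k/(k−1))·(1 − Σσ²ᵢ/σ²_T) = (5/4)·(1 − 5.20/8.60) = 0.494

α = 0.494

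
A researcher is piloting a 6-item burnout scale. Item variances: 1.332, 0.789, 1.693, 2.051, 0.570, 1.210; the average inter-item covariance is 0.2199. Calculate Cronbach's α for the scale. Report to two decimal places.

Cronbach's α = 0.56

Σσᵢ² = 1.332 + 0.789 + 1.693 + 2.051 + 0.570 + 1.210 = 7.645
Sum of the 15 distinct covariances = 15 × 0.2199 = 3.2985
total variance = Σσᵢ² + 2·Σcov = 7.645 + 2 × 3.2985 = 14.2420
α = (6/5)·(1 − 7.645/14.2420) = 0.56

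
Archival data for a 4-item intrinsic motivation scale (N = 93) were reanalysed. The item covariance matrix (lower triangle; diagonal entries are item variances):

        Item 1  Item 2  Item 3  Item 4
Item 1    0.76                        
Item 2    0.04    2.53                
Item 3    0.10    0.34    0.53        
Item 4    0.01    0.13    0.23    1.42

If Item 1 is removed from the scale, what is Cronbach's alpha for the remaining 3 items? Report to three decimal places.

Cronbach's alpha = 0.357

Remaining items: Item 2, Item 3, Item 4 (k = 3).
sum of item variances = 2.53 + 0.53 + 1.42 = 4.48
total variance = 4.48 + 2 × 0.70 = 5.88
α (item deleted) = (3/2)·(1 − 4.48/5.88) = 0.357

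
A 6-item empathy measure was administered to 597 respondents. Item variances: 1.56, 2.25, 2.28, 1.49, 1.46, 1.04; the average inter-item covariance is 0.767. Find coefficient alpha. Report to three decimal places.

Σσᵢ² = 1.56 + 2.25 + 2.28 + 1.49 + 1.46 + 1.04 = 10.08
Sum of the 15 distinct covariances = 15 × 0.767 = 11.505
σ²_total = Σσᵢ² + 2·Σcov = 10.08 + 2 × 11.505 = 33.090
α = (6/5)·(1 − 10.08/33.090) = 0.834

coefficient alpha = 0.834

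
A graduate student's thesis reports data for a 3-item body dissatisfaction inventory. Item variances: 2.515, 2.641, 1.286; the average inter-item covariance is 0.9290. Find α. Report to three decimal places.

α = 0.696

Σσ²ᵢ = 2.515 + 2.641 + 1.286 = 6.442
Sum of the 3 distinct covariances = 3 × 0.9290 = 2.7870
σ²_T = Σσ²ᵢ + 2·Σcov = 6.442 + 2 × 2.7870 = 12.0160
α = (3/2)·(1 − 6.442/12.0160) = 0.696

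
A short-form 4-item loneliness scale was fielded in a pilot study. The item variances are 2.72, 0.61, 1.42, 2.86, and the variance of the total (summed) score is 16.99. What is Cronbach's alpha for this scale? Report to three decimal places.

Cronbach's alpha = 0.736

Σσᵢ² = 2.72 + 0.61 + 1.42 + 2.86 = 7.61
α = (k/(k−1))·(1 − Σσᵢ²/total variance) = (4/3)·(1 − 7.61/16.99) = 0.736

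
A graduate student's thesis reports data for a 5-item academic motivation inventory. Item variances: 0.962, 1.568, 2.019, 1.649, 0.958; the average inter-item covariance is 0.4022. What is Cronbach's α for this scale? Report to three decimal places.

Cronbach's α = 0.662

ΣVar(i) = 0.962 + 1.568 + 2.019 + 1.649 + 0.958 = 7.156
Sum of the 10 distinct covariances = 10 × 0.4022 = 4.0220
Var(T) = ΣVar(i) + 2·Σcov = 7.156 + 2 × 4.0220 = 15.2000
α = (5/4)·(1 − 7.156/15.2000) = 0.662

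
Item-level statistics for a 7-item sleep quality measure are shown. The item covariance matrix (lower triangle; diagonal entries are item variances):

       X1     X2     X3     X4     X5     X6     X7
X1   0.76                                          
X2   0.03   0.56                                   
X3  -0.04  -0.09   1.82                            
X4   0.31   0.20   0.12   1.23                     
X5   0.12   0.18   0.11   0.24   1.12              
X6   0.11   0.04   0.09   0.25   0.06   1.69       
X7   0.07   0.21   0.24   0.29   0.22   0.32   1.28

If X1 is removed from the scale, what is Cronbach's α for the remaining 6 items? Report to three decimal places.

Remaining items: X2, X3, X4, X5, X6, X7 (k = 6).
Σσ²ᵢ = 0.56 + 1.82 + 1.23 + 1.12 + 1.69 + 1.28 = 7.70
σ²_total = 7.70 + 2 × 2.48 = 12.66
α (item deleted) = (6/5)·(1 − 7.70/12.66) = 0.470

Cronbach's α = 0.470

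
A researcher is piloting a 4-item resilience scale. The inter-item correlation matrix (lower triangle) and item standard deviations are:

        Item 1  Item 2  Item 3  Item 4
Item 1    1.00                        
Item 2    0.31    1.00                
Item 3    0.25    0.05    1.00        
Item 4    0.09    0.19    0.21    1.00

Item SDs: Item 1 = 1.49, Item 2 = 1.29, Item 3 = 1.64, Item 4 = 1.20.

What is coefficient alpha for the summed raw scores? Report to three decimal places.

Σσ²ᵢ = 1.49² + 1.29² + 1.64² + 1.20² = 8.0138
Covariances σ_ij = r_ij · s_i · s_j:
  σ(Item 1,Item 2) = 0.31 × 1.49 × 1.29 = 0.5959
  σ(Item 1,Item 3) = 0.25 × 1.49 × 1.64 = 0.6109
  σ(Item 1,Item 4) = 0.09 × 1.49 × 1.20 = 0.1609
  σ(Item 2,Item 3) = 0.05 × 1.29 × 1.64 = 0.1058
  σ(Item 2,Item 4) = 0.19 × 1.29 × 1.20 = 0.2941
  σ(Item 3,Item 4) = 0.21 × 1.64 × 1.20 = 0.4133
σ²_T = Σσ²ᵢ + 2·Σσ_ij = 8.0138 + 2 × 2.1809 = 12.3756
α = (4/3)·(1 − 8.0138/12.3756) = 0.470

α = 0.470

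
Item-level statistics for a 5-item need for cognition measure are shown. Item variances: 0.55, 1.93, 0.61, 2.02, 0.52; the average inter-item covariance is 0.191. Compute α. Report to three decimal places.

α = 0.505

ΣVar(i) = 0.55 + 1.93 + 0.61 + 2.02 + 0.52 = 5.63
Sum of the 10 distinct covariances = 10 × 0.191 = 1.910
Var(T) = ΣVar(i) + 2·Σcov = 5.63 + 2 × 1.910 = 9.450
α = (5/4)·(1 − 5.63/9.450) = 0.505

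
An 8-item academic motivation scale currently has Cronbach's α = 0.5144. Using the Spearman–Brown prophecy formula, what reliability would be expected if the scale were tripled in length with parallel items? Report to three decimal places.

Length factor m = 3
α' = m·α / (1 + (m−1)·α)
   = 3 × 0.5144 / (1 + (3 − 1) × 0.5144)
   = 1.5432 / 2.0288 = 0.761

predicted reliability = 0.761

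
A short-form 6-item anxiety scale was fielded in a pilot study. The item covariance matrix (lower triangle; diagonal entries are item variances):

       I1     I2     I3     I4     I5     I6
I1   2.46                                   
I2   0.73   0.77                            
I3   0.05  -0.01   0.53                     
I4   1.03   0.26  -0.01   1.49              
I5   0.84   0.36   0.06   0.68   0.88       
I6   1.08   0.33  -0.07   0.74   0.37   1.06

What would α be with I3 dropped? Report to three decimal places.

Remaining items: I1, I2, I4, I5, I6 (k = 5).
Σσᵢ² = 2.46 + 0.77 + 1.49 + 0.88 + 1.06 = 6.66
σ²_total = 6.66 + 2 × 6.42 = 19.50
α (item deleted) = (5/4)·(1 − 6.66/19.50) = 0.823

α = 0.823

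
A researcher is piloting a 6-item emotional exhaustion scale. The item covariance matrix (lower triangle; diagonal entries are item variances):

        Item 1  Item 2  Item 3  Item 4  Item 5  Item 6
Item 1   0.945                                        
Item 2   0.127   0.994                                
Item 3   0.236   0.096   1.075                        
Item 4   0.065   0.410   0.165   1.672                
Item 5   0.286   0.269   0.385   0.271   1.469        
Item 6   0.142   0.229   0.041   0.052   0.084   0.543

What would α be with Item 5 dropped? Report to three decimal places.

α = 0.468

Remaining items: Item 1, Item 2, Item 3, Item 4, Item 6 (k = 5).
Σσ²ᵢ = 0.945 + 0.994 + 1.075 + 1.672 + 0.543 = 5.229
σ²_total = 5.229 + 2 × 1.563 = 8.355
α (item deleted) = (5/4)·(1 − 5.229/8.355) = 0.468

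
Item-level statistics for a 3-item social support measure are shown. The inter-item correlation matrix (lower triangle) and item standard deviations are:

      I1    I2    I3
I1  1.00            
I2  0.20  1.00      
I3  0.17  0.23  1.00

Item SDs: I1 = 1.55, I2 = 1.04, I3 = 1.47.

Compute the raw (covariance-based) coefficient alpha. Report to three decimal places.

Σσ²ᵢ = 1.55² + 1.04² + 1.47² = 5.6450
Covariances σ_ij = r_ij · s_i · s_j:
  σ(I1,I2) = 0.20 × 1.55 × 1.04 = 0.3224
  σ(I1,I3) = 0.17 × 1.55 × 1.47 = 0.3873
  σ(I2,I3) = 0.23 × 1.04 × 1.47 = 0.3516
σ²_T = Σσ²ᵢ + 2·Σσ_ij = 5.6450 + 2 × 1.0613 = 7.7676
α = (3/2)·(1 − 5.6450/7.7676) = 0.410

coefficient alpha = 0.410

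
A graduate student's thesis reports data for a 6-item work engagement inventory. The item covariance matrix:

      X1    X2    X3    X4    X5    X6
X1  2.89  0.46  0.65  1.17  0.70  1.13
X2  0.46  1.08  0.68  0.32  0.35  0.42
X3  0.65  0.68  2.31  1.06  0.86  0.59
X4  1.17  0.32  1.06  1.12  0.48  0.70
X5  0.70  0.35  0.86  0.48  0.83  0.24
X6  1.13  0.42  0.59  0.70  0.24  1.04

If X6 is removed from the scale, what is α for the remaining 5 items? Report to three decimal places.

Remaining items: X1, X2, X3, X4, X5 (k = 5).
Σσ²ᵢ = 2.89 + 1.08 + 2.31 + 1.12 + 0.83 = 8.23
σ²_T = 8.23 + 2 × 6.73 = 21.69
α (item deleted) = (5/4)·(1 − 8.23/21.69) = 0.776

α = 0.776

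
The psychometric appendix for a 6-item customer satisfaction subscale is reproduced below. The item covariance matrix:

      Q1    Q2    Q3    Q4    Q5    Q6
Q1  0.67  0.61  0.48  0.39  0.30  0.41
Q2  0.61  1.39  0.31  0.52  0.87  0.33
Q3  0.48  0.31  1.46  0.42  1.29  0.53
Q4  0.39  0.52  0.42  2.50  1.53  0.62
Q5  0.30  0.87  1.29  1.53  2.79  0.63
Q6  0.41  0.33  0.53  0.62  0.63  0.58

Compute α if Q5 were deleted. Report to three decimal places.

Remaining items: Q1, Q2, Q3, Q4, Q6 (k = 5).
sum of item variances = 0.67 + 1.39 + 1.46 + 2.50 + 0.58 = 6.60
σ²_total = 6.60 + 2 × 4.62 = 15.84
α (item deleted) = (5/4)·(1 − 6.60/15.84) = 0.729

α = 0.729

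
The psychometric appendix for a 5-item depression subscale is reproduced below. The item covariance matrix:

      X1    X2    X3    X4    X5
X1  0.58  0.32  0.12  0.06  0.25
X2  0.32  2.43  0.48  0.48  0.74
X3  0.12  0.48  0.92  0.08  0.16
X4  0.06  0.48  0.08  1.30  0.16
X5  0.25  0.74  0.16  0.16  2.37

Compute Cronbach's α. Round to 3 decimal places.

Σσ²ᵢ = 0.58 + 2.43 + 0.92 + 1.30 + 2.37 = 7.60
Sum of the distinct covariances = 2.85
σ²_T = 7.60 + 2 × 2.85 = 13.30
α = (k/(k−1))·(1 − Σσ²ᵢ/σ²_T) = (5/4)·(1 − 7.60/13.30) = 0.536

Cronbach's α = 0.536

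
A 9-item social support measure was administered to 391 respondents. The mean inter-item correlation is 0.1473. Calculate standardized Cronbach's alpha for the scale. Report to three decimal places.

Standardized α = k·r̄ / (1 + (k−1)·r̄) = 9 × 0.1473 / (1 + 8 × 0.1473)
  = 1.3257 / 2.1784 = 0.609

α = 0.609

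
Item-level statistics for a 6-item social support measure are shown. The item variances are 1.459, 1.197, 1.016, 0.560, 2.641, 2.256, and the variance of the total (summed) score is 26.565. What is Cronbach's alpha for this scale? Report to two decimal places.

ΣVar(i) = 1.459 + 1.197 + 1.016 + 0.560 + 2.641 + 2.256 = 9.129
α = (k/(k−1))·(1 − ΣVar(i)/total variance) = (6/5)·(1 − 9.129/26.565) = 0.79

α = 0.79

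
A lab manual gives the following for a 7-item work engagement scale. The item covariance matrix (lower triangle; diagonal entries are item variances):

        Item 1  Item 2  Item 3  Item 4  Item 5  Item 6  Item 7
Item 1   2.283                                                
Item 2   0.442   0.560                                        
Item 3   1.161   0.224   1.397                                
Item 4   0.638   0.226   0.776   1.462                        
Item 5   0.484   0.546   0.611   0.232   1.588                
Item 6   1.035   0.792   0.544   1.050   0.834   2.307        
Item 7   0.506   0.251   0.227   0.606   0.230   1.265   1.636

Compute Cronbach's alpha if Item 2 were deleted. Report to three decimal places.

Cronbach's alpha = 0.788

Remaining items: Item 1, Item 3, Item 4, Item 5, Item 6, Item 7 (k = 6).
Σσ²ᵢ = 2.283 + 1.397 + 1.462 + 1.588 + 2.307 + 1.636 = 10.673
σ²_total = 10.673 + 2 × 10.199 = 31.071
α (item deleted) = (6/5)·(1 − 10.673/31.071) = 0.788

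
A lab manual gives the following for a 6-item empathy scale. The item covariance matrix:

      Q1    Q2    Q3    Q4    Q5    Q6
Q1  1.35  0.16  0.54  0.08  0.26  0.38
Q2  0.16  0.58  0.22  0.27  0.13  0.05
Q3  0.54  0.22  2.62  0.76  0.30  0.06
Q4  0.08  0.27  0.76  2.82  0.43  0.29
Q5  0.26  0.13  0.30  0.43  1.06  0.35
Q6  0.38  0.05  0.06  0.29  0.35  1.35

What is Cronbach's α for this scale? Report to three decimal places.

Σσᵢ² = 1.35 + 0.58 + 2.62 + 2.82 + 1.06 + 1.35 = 9.78
Sum of off-diagonal covariances = 4.28
total variance = 9.78 + 2 × 4.28 = 18.34
α = (k/(k−1))·(1 − Σσᵢ²/total variance) = (6/5)·(1 − 9.78/18.34) = 0.560

α = 0.560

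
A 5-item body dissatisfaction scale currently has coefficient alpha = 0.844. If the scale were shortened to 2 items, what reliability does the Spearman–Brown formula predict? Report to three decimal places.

predicted reliability = 0.684

Length factor m = 2/5 = 0.4000
α' = m·α / (1 − (1−m)·α)
   = 2/5 × 0.844 / (1 − (1 − 2/5) × 0.844)
   = 0.3376 / 0.4936 = 0.684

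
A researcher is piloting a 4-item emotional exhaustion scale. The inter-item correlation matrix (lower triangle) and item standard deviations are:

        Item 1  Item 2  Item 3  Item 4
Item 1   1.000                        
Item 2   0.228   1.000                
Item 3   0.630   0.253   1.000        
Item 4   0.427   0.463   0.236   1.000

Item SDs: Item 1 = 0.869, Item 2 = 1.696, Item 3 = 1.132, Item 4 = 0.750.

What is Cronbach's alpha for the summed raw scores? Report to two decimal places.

Σσ²ᵢ = 0.869² + 1.696² + 1.132² + 0.750² = 5.4755
Covariances σ_ij = r_ij · s_i · s_j:
  σ(Item 1,Item 2) = 0.228 × 0.869 × 1.696 = 0.3360
  σ(Item 1,Item 3) = 0.630 × 0.869 × 1.132 = 0.6197
  σ(Item 1,Item 4) = 0.427 × 0.869 × 0.750 = 0.2783
  σ(Item 2,Item 3) = 0.253 × 1.696 × 1.132 = 0.4857
  σ(Item 2,Item 4) = 0.463 × 1.696 × 0.750 = 0.5889
  σ(Item 3,Item 4) = 0.236 × 1.132 × 0.750 = 0.2004
σ²_T = Σσ²ᵢ + 2·Σσ_ij = 5.4755 + 2 × 2.5090 = 10.4935
α = (4/3)·(1 − 5.4755/10.4935) = 0.64

α = 0.64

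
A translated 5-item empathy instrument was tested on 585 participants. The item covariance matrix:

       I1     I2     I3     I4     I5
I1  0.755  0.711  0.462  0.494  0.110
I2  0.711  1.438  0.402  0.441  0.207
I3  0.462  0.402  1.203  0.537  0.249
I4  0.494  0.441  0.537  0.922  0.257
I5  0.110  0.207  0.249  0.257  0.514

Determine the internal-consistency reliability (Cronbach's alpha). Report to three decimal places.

Cronbach's alpha = 0.770

ΣVar(i) = 0.755 + 1.438 + 1.203 + 0.922 + 0.514 = 4.832
Sum of off-diagonal covariances = 3.870
σ²_total = 4.832 + 2 × 3.870 = 12.572
α = (k/(k−1))·(1 − ΣVar(i)/σ²_total) = (5/4)·(1 − 4.832/12.572) = 0.770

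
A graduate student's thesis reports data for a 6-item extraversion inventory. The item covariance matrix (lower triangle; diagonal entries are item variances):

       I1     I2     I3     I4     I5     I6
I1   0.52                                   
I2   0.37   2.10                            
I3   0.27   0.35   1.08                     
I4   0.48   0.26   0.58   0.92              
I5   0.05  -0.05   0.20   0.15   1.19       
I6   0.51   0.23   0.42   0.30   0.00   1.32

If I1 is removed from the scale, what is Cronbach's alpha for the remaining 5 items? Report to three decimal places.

Remaining items: I2, I3, I4, I5, I6 (k = 5).
Σσᵢ² = 2.10 + 1.08 + 0.92 + 1.19 + 1.32 = 6.61
Var(T) = 6.61 + 2 × 2.44 = 11.49
α (item deleted) = (5/4)·(1 − 6.61/11.49) = 0.531

Cronbach's alpha = 0.531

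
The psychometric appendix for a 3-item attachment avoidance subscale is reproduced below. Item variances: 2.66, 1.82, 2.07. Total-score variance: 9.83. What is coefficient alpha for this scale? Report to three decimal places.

α = 0.501

ΣVar(i) = 2.66 + 1.82 + 2.07 = 6.55
α = (k/(k−1))·(1 − ΣVar(i)/σ²_total) = (3/2)·(1 − 6.55/9.83) = 0.501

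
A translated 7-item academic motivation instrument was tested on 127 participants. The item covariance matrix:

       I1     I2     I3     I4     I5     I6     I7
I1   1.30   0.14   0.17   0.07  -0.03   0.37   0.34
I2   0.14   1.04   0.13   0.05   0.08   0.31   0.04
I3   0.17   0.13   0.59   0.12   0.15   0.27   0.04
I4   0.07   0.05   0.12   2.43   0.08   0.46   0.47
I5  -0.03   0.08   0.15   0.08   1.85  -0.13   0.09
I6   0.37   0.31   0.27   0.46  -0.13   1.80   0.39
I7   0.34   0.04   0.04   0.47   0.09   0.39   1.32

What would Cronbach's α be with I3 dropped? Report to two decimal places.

α = 0.43

Remaining items: I1, I2, I4, I5, I6, I7 (k = 6).
ΣVar(i) = 1.30 + 1.04 + 2.43 + 1.85 + 1.80 + 1.32 = 9.74
Var(T) = 9.74 + 2 × 2.73 = 15.20
α (item deleted) = (6/5)·(1 − 9.74/15.20) = 0.43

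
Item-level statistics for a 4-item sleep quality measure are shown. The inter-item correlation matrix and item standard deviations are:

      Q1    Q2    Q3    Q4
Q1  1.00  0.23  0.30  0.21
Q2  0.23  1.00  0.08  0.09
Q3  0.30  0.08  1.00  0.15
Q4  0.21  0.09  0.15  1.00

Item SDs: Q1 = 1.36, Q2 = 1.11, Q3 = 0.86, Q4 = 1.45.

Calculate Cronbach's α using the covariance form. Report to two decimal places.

Σσ²ᵢ = 1.36² + 1.11² + 0.86² + 1.45² = 5.9238
Covariances σ_ij = r_ij · s_i · s_j:
  σ(Q1,Q2) = 0.23 × 1.36 × 1.11 = 0.3472
  σ(Q1,Q3) = 0.30 × 1.36 × 0.86 = 0.3509
  σ(Q1,Q4) = 0.21 × 1.36 × 1.45 = 0.4141
  σ(Q2,Q3) = 0.08 × 1.11 × 0.86 = 0.0764
  σ(Q2,Q4) = 0.09 × 1.11 × 1.45 = 0.1449
  σ(Q3,Q4) = 0.15 × 0.86 × 1.45 = 0.1870
σ²_T = Σσ²ᵢ + 2·Σσ_ij = 5.9238 + 2 × 1.5205 = 8.9648
α = (4/3)·(1 − 5.9238/8.9648) = 0.45

Cronbach's α = 0.45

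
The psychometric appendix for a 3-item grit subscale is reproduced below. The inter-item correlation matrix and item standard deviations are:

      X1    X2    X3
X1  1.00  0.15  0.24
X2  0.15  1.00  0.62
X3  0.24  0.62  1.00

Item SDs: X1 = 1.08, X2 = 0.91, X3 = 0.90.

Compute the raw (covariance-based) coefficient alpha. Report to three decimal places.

Σσ²ᵢ = 1.08² + 0.91² + 0.90² = 2.8045
Covariances σ_ij = r_ij · s_i · s_j:
  σ(X1,X2) = 0.15 × 1.08 × 0.91 = 0.1474
  σ(X1,X3) = 0.24 × 1.08 × 0.90 = 0.2333
  σ(X2,X3) = 0.62 × 0.91 × 0.90 = 0.5078
σ²_T = Σσ²ᵢ + 2·Σσ_ij = 2.8045 + 2 × 0.8885 = 4.5815
α = (3/2)·(1 − 2.8045/4.5815) = 0.582

α = 0.582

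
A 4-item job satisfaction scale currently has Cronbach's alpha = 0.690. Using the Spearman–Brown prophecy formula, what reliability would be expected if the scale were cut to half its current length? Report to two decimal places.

predicted reliability = 0.53

Length factor m = 1/2
α' = m·α / (1 − (1−m)·α)
   = 1/2 × 0.690 / (1 − (1 − 1/2) × 0.690)
   = 0.3450 / 0.6550 = 0.53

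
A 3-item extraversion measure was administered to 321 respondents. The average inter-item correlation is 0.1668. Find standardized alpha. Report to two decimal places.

Standardized α = k·r̄ / (1 + (k−1)·r̄) = 3 × 0.1668 / (1 + 2 × 0.1668)
  = 0.5004 / 1.3336 = 0.38

standardized alpha = 0.38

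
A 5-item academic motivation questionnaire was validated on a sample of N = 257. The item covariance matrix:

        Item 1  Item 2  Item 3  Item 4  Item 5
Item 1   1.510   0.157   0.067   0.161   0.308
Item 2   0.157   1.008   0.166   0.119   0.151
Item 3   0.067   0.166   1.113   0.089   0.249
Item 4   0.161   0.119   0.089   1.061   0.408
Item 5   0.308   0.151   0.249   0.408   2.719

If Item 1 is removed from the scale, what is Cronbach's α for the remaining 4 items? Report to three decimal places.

Remaining items: Item 2, Item 3, Item 4, Item 5 (k = 4).
ΣVar(i) = 1.008 + 1.113 + 1.061 + 2.719 = 5.901
σ²_T = 5.901 + 2 × 1.182 = 8.265
α (item deleted) = (4/3)·(1 − 5.901/8.265) = 0.381

Cronbach's α = 0.381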